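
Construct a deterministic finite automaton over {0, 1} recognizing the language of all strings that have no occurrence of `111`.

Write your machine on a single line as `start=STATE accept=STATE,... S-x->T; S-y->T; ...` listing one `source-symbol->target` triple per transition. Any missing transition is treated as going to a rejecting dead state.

start=q0; accept=q0,q1,q2; q0-0->q0; q0-1->q1; q1-0->q0; q1-1->q2; q2-0->q0; q2-1->q3; q3-0->q3; q3-1->q3

This is the complement of 'contains `111`'. Use the same substring-matching states — q0 through q3 holding how much of `111` has just been matched — but flip the accepting set: everything except the trap q3 accepts.
With 4 states:
        0   1  
>* q0   q0  q1 
 * q1   q0  q2 
 * q2   q0  q3 
   q3   q3  q3 
(> = start, * = accepting)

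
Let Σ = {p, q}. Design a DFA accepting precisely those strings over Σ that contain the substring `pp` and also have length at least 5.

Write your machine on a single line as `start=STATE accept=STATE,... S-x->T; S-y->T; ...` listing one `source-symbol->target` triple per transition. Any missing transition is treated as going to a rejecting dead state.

start=S0; accept=S12,S15; S0-p->S1; S0-q->S2; S1-p->S3; S1-q->S4; S2-p->S5; S2-q->S4; S3-p->S6; S3-q->S6; S4-p->S7; S4-q->S8; S5-p->S6; S5-q->S8; S6-p->S9; S6-q->S9; S7-p->S9; S7-q->S10; S8-p->S11; S8-q->S10; S9-p->S12; S9-q->S12; S10-p->S13; S10-q->S14; S11-p->S12; S11-q->S14; S12-p->S15; S12-q->S15; S13-p->S15; S13-q->S16; S14-p->S17; S14-q->S16; S15-p->S15; S15-q->S15; S16-p->S17; S16-q->S16; S17-p->S15; S17-q->S16

Handle the two conditions separately and then intersect. One (3 states) tracks whether and how much of `pp` has been seen; the other (7 states) tracks the input length, saturating at 6. Each combined state is a pair, one component from each; accept when both components accept.
With 18 states:
          p    q  
>  S0     S1   S2 
   S1     S3   S4 
   S2     S5   S4 
   S3     S6   S6 
   S4     S7   S8 
   S5     S6   S8 
   S6     S9   S9 
   S7     S9  S10 
   S8    S11  S10 
   S9    S12  S12 
   S10   S13  S14 
   S11   S12  S14 
 * S12   S15  S15 
   S13   S15  S16 
   S14   S17  S16 
 * S15   S15  S15 
   S16   S17  S16 
   S17   S15  S16 
(> = start, * = accepting)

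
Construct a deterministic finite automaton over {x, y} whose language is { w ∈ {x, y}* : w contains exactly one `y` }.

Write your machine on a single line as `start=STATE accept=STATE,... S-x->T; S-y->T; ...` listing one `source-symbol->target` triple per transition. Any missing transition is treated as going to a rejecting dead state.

Only the number of `y`s matters, and only up to 2. Make a chain A → B → C advanced by each `y` (with C absorbing); every other symbol self-loops. The accepting set is {B}.
       x  y 
>  A   A  B 
 * B   B  C 
   C   C  C 
(> = start, * = accepting)

start=A; accept=B; A-x->A; A-y->B; B-x->B; B-y->C; C-x->C; C-y->C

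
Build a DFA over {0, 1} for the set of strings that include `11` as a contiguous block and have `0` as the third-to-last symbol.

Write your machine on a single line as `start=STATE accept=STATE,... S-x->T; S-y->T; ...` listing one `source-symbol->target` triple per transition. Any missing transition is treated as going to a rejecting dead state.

Run two small machines in parallel and take their product. The first has 3 states tracking whether and how much of `11` has been seen; the second has 15 states tracking the last 3 symbols read. A product state is a pair (one from each), accepting exactly when both do.
With 20 states:
       0  1 
>  A   B  C 
   B   D  E 
   C   F  G 
   D   H  I 
   E   J  K 
   F   L  M 
   G   N  O 
   H   H  I 
   I   J  K 
   J   L  M 
 * K   N  O 
   L   H  I 
   M   J  K 
   N   P  Q 
   O   N  O 
   P   R  S 
   Q   T  K 
 * R   R  S 
 * S   T  K 
 * T   P  Q 
(> = start, * = accepting)

start=A; accept=K,R,S,T; A-0->B; A-1->C; B-0->D; B-1->E; C-0->F; C-1->G; D-0->H; D-1->I; E-0->J; E-1->K; F-0->L; F-1->M; G-0->N; G-1->O; H-0->H; H-1->I; I-0->J; I-1->K; J-0->L; J-1->M; K-0->N; K-1->O; L-0->H; L-1->I; M-0->J; M-1->K; N-0->P; N-1->Q; O-0->N; O-1->O; P-0->R; P-1->S; Q-0->T; Q-1->K; R-0->R; R-1->S; S-0->T; S-1->K; T-0->P; T-1->Q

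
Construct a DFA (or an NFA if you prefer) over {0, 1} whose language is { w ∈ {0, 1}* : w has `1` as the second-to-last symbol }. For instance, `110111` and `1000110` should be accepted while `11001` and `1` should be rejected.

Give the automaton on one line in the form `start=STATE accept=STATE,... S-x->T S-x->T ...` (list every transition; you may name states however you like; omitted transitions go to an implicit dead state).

start=s0 accept=s5,s6 s0-0->s1 s0-1->s2 s1-0->s3 s1-1->s4 s2-0->s5 s2-1->s6 s3-0->s3 s3-1->s4 s4-0->s5 s4-1->s6 s5-0->s3 s5-1->s4 s6-0->s5 s6-1->s6

Because acceptance depends on a position counted from the end, the machine has to buffer the most recent 2 symbols. Make each state the string of the last up-to-2 symbols read; on input `x` shift the window left and append `x`. Accept when the buffered window has length 2 and begins with `1`.
With 7 states:
        0   1  
>  s0   s1  s2 
   s1   s3  s4 
   s2   s5  s6 
   s3   s3  s4 
   s4   s5  s6 
 * s5   s3  s4 
 * s6   s5  s6 
(> = start, * = accepting)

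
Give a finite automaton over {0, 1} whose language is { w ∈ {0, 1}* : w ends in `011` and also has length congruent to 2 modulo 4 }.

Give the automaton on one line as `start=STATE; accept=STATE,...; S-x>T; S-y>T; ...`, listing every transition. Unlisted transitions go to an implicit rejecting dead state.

Handle the two conditions separately and then intersect. One (4 states) tracks how much of the suffix `011` has currently been matched; the other (4 states) tracks the input length modulo 4. Each combined state is a pair, one component from each; accept when both components accept. Minimizing collapses redundant product states.
A 7-state machine:
        0   1  
>  S0   S1  S1 
   S1   S2  S2 
   S2   S3  S3 
   S3   S4  S0 
   S4   S1  S5 
   S5   S2  S6 
 * S6   S3  S3 
(> = start, * = accepting)

start=S0; accept=S6; S0-0>S1; S0-1>S1; S1-0>S2; S1-1>S2; S2-0>S3; S2-1>S3; S3-0>S4; S3-1>S0; S4-0>S1; S4-1>S5; S5-0>S2; S5-1>S6; S6-0>S3; S6-1>S3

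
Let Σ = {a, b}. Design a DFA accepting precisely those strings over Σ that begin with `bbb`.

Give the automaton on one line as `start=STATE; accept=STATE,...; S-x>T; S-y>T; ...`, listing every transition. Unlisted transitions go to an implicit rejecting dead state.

start=s0; accept=s3; s0-a>s4; s0-b>s1; s1-a>s4; s1-b>s2; s2-a>s4; s2-b>s3; s3-a>s3; s3-b>s3; s4-a>s4; s4-b>s4

Walk along `bbb` while the input agrees: from s0 take `b` to s1, and so on. Any deviation drops to the rejecting sink s4. Once s3 is reached the prefix is confirmed and every continuation is accepted.
A 5-state machine:
        a   b  
>  s0   s4  s1 
   s1   s4  s2 
   s2   s4  s3 
 * s3   s3  s3 
   s4   s4  s4 
(> = start, * = accepting)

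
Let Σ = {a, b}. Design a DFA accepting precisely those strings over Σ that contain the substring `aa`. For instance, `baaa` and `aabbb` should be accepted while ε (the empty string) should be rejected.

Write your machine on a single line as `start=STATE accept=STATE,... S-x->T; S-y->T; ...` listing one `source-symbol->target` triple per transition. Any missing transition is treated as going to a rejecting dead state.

States q0..q1 record the length of the longest prefix of `aa` that matches the current input suffix. Reaching q2 means `aa` has been seen, and we stay there forever. Accept from q2.
        a   b  
>  q0   q1  q0 
   q1   q2  q0 
 * q2   q2  q2 
(> = start, * = accepting)

start=q0; accept=q2; q0-a->q1; q0-b->q0; q1-a->q2; q1-b->q0; q2-a->q2; q2-b->q2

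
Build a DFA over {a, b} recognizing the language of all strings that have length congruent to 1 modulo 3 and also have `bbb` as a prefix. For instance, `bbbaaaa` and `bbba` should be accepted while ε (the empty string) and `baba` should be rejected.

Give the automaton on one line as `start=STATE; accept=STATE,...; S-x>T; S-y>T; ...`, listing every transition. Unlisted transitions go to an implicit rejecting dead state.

Handle the two conditions separately and then intersect. One (3 states) tracks the input length modulo 3; the other (5 states) tracks whether the input so far still matches the prefix `bbb`. Each combined state is a pair, one component from each; accept when both components accept.
        a   b  
>  q0   q1  q2 
   q1   q3  q3 
   q2   q3  q4 
   q3   q5  q5 
   q4   q5  q6 
   q5   q1  q1 
   q6   q7  q7 
 * q7   q8  q8 
   q8   q6  q6 
(> = start, * = accepting)

start=q0; accept=q7; q0-a>q1; q0-b>q2; q1-a>q3; q1-b>q3; q2-a>q3; q2-b>q4; q3-a>q5; q3-b>q5; q4-a>q5; q4-b>q6; q5-a>q1; q5-b>q1; q6-a>q7; q6-b>q7; q7-a>q8; q7-b>q8; q8-a>q6; q8-b>q6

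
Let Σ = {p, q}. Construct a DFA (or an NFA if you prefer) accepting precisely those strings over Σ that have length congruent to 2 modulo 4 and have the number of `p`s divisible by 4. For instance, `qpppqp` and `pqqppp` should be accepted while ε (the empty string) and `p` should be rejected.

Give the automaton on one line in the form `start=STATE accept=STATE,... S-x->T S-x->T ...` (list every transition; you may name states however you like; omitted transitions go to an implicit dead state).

Run two small machines in parallel and take their product. The first has 4 states tracking the input length modulo 4; the second has 4 states tracking the count of `p`s modulo 4. A product state is a pair (one from each), accepting exactly when both do.
With 16 states:
       p  q 
>  A   B  C 
   B   D  E 
   C   E  F 
   D   G  H 
   E   H  I 
 * F   I  J 
   G   A  K 
   H   K  L 
   I   L  M 
   J   M  A 
   K   C  N 
   L   N  O 
   M   O  B 
   N   F  P 
   O   P  D 
   P   J  G 
(> = start, * = accepting)

start=A accept=F A-p->B A-q->C B-p->D B-q->E C-p->E C-q->F D-p->G D-q->H E-p->H E-q->I F-p->I F-q->J G-p->A G-q->K H-p->K H-q->L I-p->L I-q->M J-p->M J-q->A K-p->C K-q->N L-p->N L-q->O M-p->O M-q->B N-p->F N-q->P O-p->P O-q->D P-p->J P-q->G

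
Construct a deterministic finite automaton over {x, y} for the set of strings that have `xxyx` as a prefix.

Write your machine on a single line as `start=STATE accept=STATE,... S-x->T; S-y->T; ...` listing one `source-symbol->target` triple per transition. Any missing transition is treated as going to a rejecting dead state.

Check the first 4 symbols one by one: q0 through q3 record how many have matched `xxyx` so far; any wrong symbol goes to the dead state q5. After all 4 match we enter the accepting sink q4.
6 states suffice.
        x   y  
>  q0   q1  q5 
   q1   q2  q5 
   q2   q5  q3 
   q3   q4  q5 
 * q4   q4  q4 
   q5   q5  q5 
(> = start, * = accepting)

start=q0; accept=q4; q0-x->q1; q0-y->q5; q1-x->q2; q1-y->q5; q2-x->q5; q2-y->q3; q3-x->q4; q3-y->q5; q4-x->q4; q4-y->q4; q5-x->q5; q5-y->q5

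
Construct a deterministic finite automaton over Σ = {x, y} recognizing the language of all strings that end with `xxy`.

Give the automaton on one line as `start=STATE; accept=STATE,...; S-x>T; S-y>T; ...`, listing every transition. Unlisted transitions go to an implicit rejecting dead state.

start=s0; accept=s3; s0-x>s1; s0-y>s0; s1-x>s2; s1-y>s0; s2-x>s2; s2-y>s3; s3-x>s1; s3-y>s0

Remember how much of `xxy` the current input suffix matches. State s0 means no match yet; s1 means the last symbol is `x`; s2 means the last 2 symbols are `xx`; s3 means the last 3 symbols are `xxy`. Only s3 accepts. On a mismatch, fall back to the longest proper suffix that is still a prefix of `xxy`.
        x   y  
>  s0   s1  s0 
   s1   s2  s0 
   s2   s2  s3 
 * s3   s1  s0 
(> = start, * = accepting)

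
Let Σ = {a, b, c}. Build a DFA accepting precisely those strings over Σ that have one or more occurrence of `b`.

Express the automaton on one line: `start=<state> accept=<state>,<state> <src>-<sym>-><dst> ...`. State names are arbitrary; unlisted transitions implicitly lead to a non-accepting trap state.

start=S0 accept=S1,S2 S0-a->S0 S0-b->S1 S0-c->S0 S1-a->S1 S1-b->S2 S1-c->S1 S2-a->S2 S2-b->S2 S2-c->S2

Count `b`s, saturating at 2: state S0 means no `b` yet, S1 means one `b` seen, S2 means more than one. Each `b` increments (capped at S2); other symbols loop. Accept from {S1, S2}.
A 3-state machine:
        a   b   c  
>  S0   S0  S1  S0 
 * S1   S1  S2  S1 
 * S2   S2  S2  S2 
(> = start, * = accepting)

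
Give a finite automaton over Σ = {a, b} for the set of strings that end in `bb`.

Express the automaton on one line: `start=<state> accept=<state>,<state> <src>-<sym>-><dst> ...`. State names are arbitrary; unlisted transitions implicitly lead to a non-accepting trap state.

start=s0 accept=s2 s0-a->s0 s0-b->s1 s1-a->s0 s1-b->s2 s2-a->s0 s2-b->s2

Let each state record the length of the longest suffix of the input read so far that is also a prefix of `bb`. s1 means the last symbol is `b`; s2 means the last 2 symbols are `bb`. Accept only at s2, where the string currently ends in `bb`.
3 states suffice.
        a   b  
>  s0   s0  s1 
   s1   s0  s2 
 * s2   s0  s2 
(> = start, * = accepting)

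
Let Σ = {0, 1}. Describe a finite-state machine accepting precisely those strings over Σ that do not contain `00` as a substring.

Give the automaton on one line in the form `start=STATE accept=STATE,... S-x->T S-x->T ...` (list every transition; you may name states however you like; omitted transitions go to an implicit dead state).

start=A accept=A,B A-0->B A-1->A B-0->C B-1->A C-0->C C-1->C

Track partial matches of the forbidden pattern `00`. State C is a dead state reached once `00` has occurred; every other state accepts. A means no part of `00` is currently matched.
With 3 states:
       0  1 
>* A   B  A 
 * B   C  A 
   C   C  C 
(> = start, * = accepting)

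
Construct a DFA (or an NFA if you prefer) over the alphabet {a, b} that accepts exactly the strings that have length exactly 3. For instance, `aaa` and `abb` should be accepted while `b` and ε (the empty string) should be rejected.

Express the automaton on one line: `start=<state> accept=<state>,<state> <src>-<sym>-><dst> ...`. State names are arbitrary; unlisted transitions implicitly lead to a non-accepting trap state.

Count input length up to 4: every symbol moves from q0 toward q4, which means 'more than 3' and absorbs. Accept from {q3}.
        a   b  
>  q0   q1  q1 
   q1   q2  q2 
   q2   q3  q3 
 * q3   q4  q4 
   q4   q4  q4 
(> = start, * = accepting)

start=q0 accept=q3 q0-a->q1 q0-b->q1 q1-a->q2 q1-b->q2 q2-a->q3 q2-b->q3 q3-a->q4 q3-b->q4 q4-a->q4 q4-b->q4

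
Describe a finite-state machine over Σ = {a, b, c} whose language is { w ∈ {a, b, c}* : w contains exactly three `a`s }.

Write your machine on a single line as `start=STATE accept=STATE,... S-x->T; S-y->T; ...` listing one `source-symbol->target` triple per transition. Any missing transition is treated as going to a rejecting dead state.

start=q0; accept=q3; q0-a->q1; q0-b->q0; q0-c->q0; q1-a->q2; q1-b->q1; q1-c->q1; q2-a->q3; q2-b->q2; q2-c->q2; q3-a->q4; q3-b->q3; q3-c->q3; q4-a->q4; q4-b->q4; q4-c->q4

Only the number of `a`s matters, and only up to 4. Make a chain q0 → q1 → q2 → q3 → q4 advanced by each `a` (with q4 absorbing); every other symbol self-loops. The accepting set is {q3}.
With 5 states:
        a   b   c  
>  q0   q1  q0  q0 
   q1   q2  q1  q1 
   q2   q3  q2  q2 
 * q3   q4  q3  q3 
   q4   q4  q4  q4 
(> = start, * = accepting)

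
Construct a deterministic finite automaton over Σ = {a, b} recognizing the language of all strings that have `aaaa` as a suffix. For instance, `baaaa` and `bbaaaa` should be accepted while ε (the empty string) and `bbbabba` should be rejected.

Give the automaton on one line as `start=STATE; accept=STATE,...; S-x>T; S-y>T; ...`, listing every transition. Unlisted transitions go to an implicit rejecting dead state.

start=q0; accept=q4; q0-a>q1; q0-b>q0; q1-a>q2; q1-b>q0; q2-a>q3; q2-b>q0; q3-a>q4; q3-b>q0; q4-a>q4; q4-b>q0

Let each state record the length of the longest suffix of the input read so far that is also a prefix of `aaaa`. q1 means the last symbol is `a`; q2 means the last 2 symbols are `aa`; q3 means the last 3 symbols are `aaa`; q4 means the last 4 symbols are `aaaa`. Accept only at q4, where the string currently ends in `aaaa`.
A 5-state machine:
        a   b  
>  q0   q1  q0 
   q1   q2  q0 
   q2   q3  q0 
   q3   q4  q0 
 * q4   q4  q0 
(> = start, * = accepting)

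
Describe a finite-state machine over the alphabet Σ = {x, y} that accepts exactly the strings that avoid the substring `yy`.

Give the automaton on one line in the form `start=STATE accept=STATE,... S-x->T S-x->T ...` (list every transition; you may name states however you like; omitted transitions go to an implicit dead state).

start=s0 accept=s0,s1 s0-x->s0 s0-y->s1 s1-x->s0 s1-y->s2 s2-x->s2 s2-y->s2

Track partial matches of the forbidden pattern `yy`. State s2 is a dead state reached once `yy` has occurred; every other state accepts. s0 means no part of `yy` is currently matched.
3 states suffice.
        x   y  
>* s0   s0  s1 
 * s1   s0  s2 
   s2   s2  s2 
(> = start, * = accepting)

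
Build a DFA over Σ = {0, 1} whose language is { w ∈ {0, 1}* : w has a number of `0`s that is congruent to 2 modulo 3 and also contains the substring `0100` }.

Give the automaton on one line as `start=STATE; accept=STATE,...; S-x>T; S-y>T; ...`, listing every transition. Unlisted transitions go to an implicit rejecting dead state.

Run two small machines in parallel and take their product. One (3 states) tracks the count of `0`s modulo 3; the other (5 states) tracks whether and how much of `0100` has been seen. Each combined state is a pair, one component from each; accept when both components accept.
With 15 states:
          0    1  
>  q0     q1   q0 
   q1     q2   q3 
   q2     q4   q5 
   q3     q6   q7 
   q4     q1   q8 
   q5     q9  q10 
   q6    q11   q5 
   q7     q2   q7 
   q8    q12   q0 
   q9    q13   q8 
   q10    q4  q10 
   q11   q13  q11 
   q12   q14   q3 
   q13   q14  q13 
 * q14   q11  q14 
(> = start, * = accepting)

start=q0; accept=q14; q0-0>q1; q0-1>q0; q1-0>q2; q1-1>q3; q2-0>q4; q2-1>q5; q3-0>q6; q3-1>q7; q4-0>q1; q4-1>q8; q5-0>q9; q5-1>q10; q6-0>q11; q6-1>q5; q7-0>q2; q7-1>q7; q8-0>q12; q8-1>q0; q9-0>q13; q9-1>q8; q10-0>q4; q10-1>q10; q11-0>q13; q11-1>q11; q12-0>q14; q12-1>q3; q13-0>q14; q13-1>q13; q14-0>q11; q14-1>q14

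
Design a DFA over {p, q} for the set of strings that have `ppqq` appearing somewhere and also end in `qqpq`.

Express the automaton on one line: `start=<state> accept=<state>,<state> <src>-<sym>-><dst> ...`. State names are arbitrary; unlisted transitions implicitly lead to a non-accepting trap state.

start=S0 accept=S11 S0-p->S1 S0-q->S2 S1-p->S3 S1-q->S2 S2-p->S1 S2-q->S4 S3-p->S3 S3-q->S5 S4-p->S6 S4-q->S4 S5-p->S1 S5-q->S7 S6-p->S3 S6-q->S8 S7-p->S9 S7-q->S7 S8-p->S1 S8-q->S4 S9-p->S10 S9-q->S11 S10-p->S10 S10-q->S12 S11-p->S10 S11-q->S7 S12-p->S10 S12-q->S7

Build one automaton per condition and run them in lockstep. One (5 states) tracks whether and how much of `ppqq` has been seen; the other (5 states) tracks how much of the suffix `qqpq` has currently been matched. Each combined state is a pair, one component from each; accept when both components accept.
13 states suffice.
          p    q  
>  S0     S1   S2 
   S1     S3   S2 
   S2     S1   S4 
   S3     S3   S5 
   S4     S6   S4 
   S5     S1   S7 
   S6     S3   S8 
   S7     S9   S7 
   S8     S1   S4 
   S9    S10  S11 
   S10   S10  S12 
 * S11   S10   S7 
   S12   S10   S7 
(> = start, * = accepting)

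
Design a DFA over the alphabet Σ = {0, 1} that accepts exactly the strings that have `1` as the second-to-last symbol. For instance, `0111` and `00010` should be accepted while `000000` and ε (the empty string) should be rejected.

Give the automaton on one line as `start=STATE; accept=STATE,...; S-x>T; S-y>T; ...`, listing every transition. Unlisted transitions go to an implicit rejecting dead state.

A DFA must remember the last 2 symbols (since which symbol is second-to-last isn't known until the input ends). Use one state per possible window of the last ≤2 symbols; accept from those whose window starts with `1`.
7 states suffice.
        0   1  
>  S0   S1  S2 
   S1   S3  S4 
   S2   S5  S6 
   S3   S3  S4 
   S4   S5  S6 
 * S5   S3  S4 
 * S6   S5  S6 
(> = start, * = accepting)

start=S0; accept=S5,S6; S0-0>S1; S0-1>S2; S1-0>S3; S1-1>S4; S2-0>S5; S2-1>S6; S3-0>S3; S3-1>S4; S4-0>S5; S4-1>S6; S5-0>S3; S5-1>S4; S6-0>S5; S6-1>S6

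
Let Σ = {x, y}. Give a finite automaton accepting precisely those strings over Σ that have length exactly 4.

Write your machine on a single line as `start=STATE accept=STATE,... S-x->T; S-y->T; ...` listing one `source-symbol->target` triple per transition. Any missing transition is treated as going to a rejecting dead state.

Count input length up to 5: every symbol moves from q0 toward q5, which means 'more than 4' and absorbs. Accept from {q4}.
With 6 states:
        x   y  
>  q0   q1  q1 
   q1   q2  q2 
   q2   q3  q3 
   q3   q4  q4 
 * q4   q5  q5 
   q5   q5  q5 
(> = start, * = accepting)

start=q0; accept=q4; q0-x->q1; q0-y->q1; q1-x->q2; q1-y->q2; q2-x->q3; q2-y->q3; q3-x->q4; q3-y->q4; q4-x->q5; q4-y->q5; q5-x->q5; q5-y->q5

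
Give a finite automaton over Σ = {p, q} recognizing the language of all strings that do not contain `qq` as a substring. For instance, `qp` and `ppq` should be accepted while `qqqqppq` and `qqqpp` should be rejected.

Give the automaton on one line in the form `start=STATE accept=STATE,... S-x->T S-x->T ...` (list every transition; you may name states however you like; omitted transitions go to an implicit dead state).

This is the complement of 'contains `qq`'. Use the same substring-matching states — s0 through s2 holding how much of `qq` has just been matched — but flip the accepting set: everything except the trap s2 accepts.
A 3-state machine:
        p   q  
>* s0   s0  s1 
 * s1   s0  s2 
   s2   s2  s2 
(> = start, * = accepting)

start=s0 accept=s0,s1 s0-p->s0 s0-q->s1 s1-p->s0 s1-q->s2 s2-p->s2 s2-q->s2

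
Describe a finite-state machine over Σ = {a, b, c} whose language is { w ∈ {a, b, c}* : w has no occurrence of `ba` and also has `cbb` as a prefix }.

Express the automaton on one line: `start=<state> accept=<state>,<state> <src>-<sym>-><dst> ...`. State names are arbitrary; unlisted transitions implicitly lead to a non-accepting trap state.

Run two small machines in parallel and take their product. One (3 states) tracks partial matches of the forbidden pattern `ba`; the other (5 states) tracks whether the input so far still matches the prefix `cbb`. Each combined state is a pair, one component from each; accept when both components accept.
With 9 states:
        a   b   c  
>  S0   S1  S2  S3 
   S1   S1  S2  S1 
   S2   S4  S2  S1 
   S3   S1  S5  S1 
   S4   S4  S4  S4 
   S5   S4  S6  S1 
 * S6   S7  S6  S8 
   S7   S7  S7  S7 
 * S8   S8  S6  S8 
(> = start, * = accepting)

start=S0 accept=S6,S8 S0-a->S1 S0-b->S2 S0-c->S3 S1-a->S1 S1-b->S2 S1-c->S1 S2-a->S4 S2-b->S2 S2-c->S1 S3-a->S1 S3-b->S5 S3-c->S1 S4-a->S4 S4-b->S4 S4-c->S4 S5-a->S4 S5-b->S6 S5-c->S1 S6-a->S7 S6-b->S6 S6-c->S8 S7-a->S7 S7-b->S7 S7-c->S7 S8-a->S8 S8-b->S6 S8-c->S8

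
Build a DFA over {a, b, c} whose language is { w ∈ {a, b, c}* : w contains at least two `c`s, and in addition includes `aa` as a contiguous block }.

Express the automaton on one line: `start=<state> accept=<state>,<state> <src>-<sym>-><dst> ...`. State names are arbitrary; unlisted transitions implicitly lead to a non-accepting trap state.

start=S0 accept=S8 S0-a->S1 S0-b->S0 S0-c->S2 S1-a->S3 S1-b->S0 S1-c->S2 S2-a->S4 S2-b->S2 S2-c->S5 S3-a->S3 S3-b->S3 S3-c->S6 S4-a->S6 S4-b->S2 S4-c->S5 S5-a->S7 S5-b->S5 S5-c->S5 S6-a->S6 S6-b->S6 S6-c->S8 S7-a->S8 S7-b->S5 S7-c->S5 S8-a->S8 S8-b->S8 S8-c->S8

Build one automaton per condition and run them in lockstep. One (4 states) tracks the count of `c`s, saturating at 3; the other (3 states) tracks whether and how much of `aa` has been seen. Each combined state is a pair, one component from each; accept when both components accept. After merging equivalent states the machine shrinks.
9 states suffice.
        a   b   c  
>  S0   S1  S0  S2 
   S1   S3  S0  S2 
   S2   S4  S2  S5 
   S3   S3  S3  S6 
   S4   S6  S2  S5 
   S5   S7  S5  S5 
   S6   S6  S6  S8 
   S7   S8  S5  S5 
 * S8   S8  S8  S8 
(> = start, * = accepting)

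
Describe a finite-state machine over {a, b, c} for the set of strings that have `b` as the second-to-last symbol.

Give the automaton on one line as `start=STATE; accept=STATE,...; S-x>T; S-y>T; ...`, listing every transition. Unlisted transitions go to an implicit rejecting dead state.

start=q0; accept=q7,q8,q9; q0-a>q1; q0-b>q2; q0-c>q3; q1-a>q4; q1-b>q5; q1-c>q6; q2-a>q7; q2-b>q8; q2-c>q9; q3-a>q10; q3-b>q11; q3-c>q12; q4-a>q4; q4-b>q5; q4-c>q6; q5-a>q7; q5-b>q8; q5-c>q9; q6-a>q10; q6-b>q11; q6-c>q12; q7-a>q4; q7-b>q5; q7-c>q6; q8-a>q7; q8-b>q8; q8-c>q9; q9-a>q10; q9-b>q11; q9-c>q12; q10-a>q4; q10-b>q5; q10-c>q6; q11-a>q7; q11-b>q8; q11-c>q9; q12-a>q10; q12-b>q11; q12-c>q12

Because acceptance depends on a position counted from the end, the machine has to buffer the most recent 2 symbols. Make each state the string of the last up-to-2 symbols read; on input `x` shift the window left and append `x`. Accept when the buffered window has length 2 and begins with `b`.
With 13 states:
          a    b    c  
>  q0     q1   q2   q3 
   q1     q4   q5   q6 
   q2     q7   q8   q9 
   q3    q10  q11  q12 
   q4     q4   q5   q6 
   q5     q7   q8   q9 
   q6    q10  q11  q12 
 * q7     q4   q5   q6 
 * q8     q7   q8   q9 
 * q9    q10  q11  q12 
   q10    q4   q5   q6 
   q11    q7   q8   q9 
   q12   q10  q11  q12 
(> = start, * = accepting)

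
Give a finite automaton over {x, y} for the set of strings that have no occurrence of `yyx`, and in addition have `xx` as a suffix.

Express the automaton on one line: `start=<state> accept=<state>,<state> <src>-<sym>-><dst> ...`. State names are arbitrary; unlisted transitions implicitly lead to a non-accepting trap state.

Build one automaton per condition and run them in lockstep. The first has 4 states tracking partial matches of the forbidden pattern `yyx`; the second has 3 states tracking how much of the suffix `xx` has currently been matched. A product state is a pair (one from each), accepting exactly when both do. Minimizing collapses redundant product states.
With 5 states:
       x  y 
>  A   B  C 
   B   D  C 
   C   B  E 
 * D   D  C 
   E   E  E 
(> = start, * = accepting)

start=A accept=D A-x->B A-y->C B-x->D B-y->C C-x->B C-y->E D-x->D D-y->C E-x->E E-y->E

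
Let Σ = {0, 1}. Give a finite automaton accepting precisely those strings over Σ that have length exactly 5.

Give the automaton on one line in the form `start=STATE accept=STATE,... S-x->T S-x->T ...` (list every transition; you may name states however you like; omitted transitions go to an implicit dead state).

We only need to distinguish lengths 0, 1, …, 5, and '>5'. Chain S0 → S1 → S2 → S3 → S4 → S5 → S6 on every symbol, with S6 looping. Accepting states: {S5}.
A 7-state machine:
        0   1  
>  S0   S1  S1 
   S1   S2  S2 
   S2   S3  S3 
   S3   S4  S4 
   S4   S5  S5 
 * S5   S6  S6 
   S6   S6  S6 
(> = start, * = accepting)

start=S0 accept=S5 S0-0->S1 S0-1->S1 S1-0->S2 S1-1->S2 S2-0->S3 S2-1->S3 S3-0->S4 S3-1->S4 S4-0->S5 S4-1->S5 S5-0->S6 S5-1->S6 S6-0->S6 S6-1->S6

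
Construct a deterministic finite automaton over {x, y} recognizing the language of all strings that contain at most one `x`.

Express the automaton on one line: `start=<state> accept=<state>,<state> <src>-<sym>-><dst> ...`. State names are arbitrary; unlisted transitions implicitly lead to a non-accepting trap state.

start=q0 accept=q0,q1 q0-x->q1 q0-y->q0 q1-x->q2 q1-y->q1 q2-x->q2 q2-y->q2

Only the number of `x`s matters, and only up to 2. Make a chain q0 → q1 → q2 advanced by each `x` (with q2 absorbing); every other symbol self-loops. The accepting set is {q0, q1}.
        x   y  
>* q0   q1  q0 
 * q1   q2  q1 
   q2   q2  q2 
(> = start, * = accepting)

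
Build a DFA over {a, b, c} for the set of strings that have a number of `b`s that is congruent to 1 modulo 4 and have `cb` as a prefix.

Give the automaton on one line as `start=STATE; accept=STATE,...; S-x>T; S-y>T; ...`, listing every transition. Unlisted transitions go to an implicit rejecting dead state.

Run two small machines in parallel and take their product. The first has 4 states tracking the count of `b`s modulo 4; the second has 4 states tracking whether the input so far still matches the prefix `cb`. A product state is a pair (one from each), accepting exactly when both do.
With 10 states:
        a   b   c  
>  s0   s1  s2  s3 
   s1   s1  s2  s1 
   s2   s2  s4  s2 
   s3   s1  s5  s1 
   s4   s4  s6  s4 
 * s5   s5  s7  s5 
   s6   s6  s1  s6 
   s7   s7  s8  s7 
   s8   s8  s9  s8 
   s9   s9  s5  s9 
(> = start, * = accepting)

start=s0; accept=s5; s0-a>s1; s0-b>s2; s0-c>s3; s1-a>s1; s1-b>s2; s1-c>s1; s2-a>s2; s2-b>s4; s2-c>s2; s3-a>s1; s3-b>s5; s3-c>s1; s4-a>s4; s4-b>s6; s4-c>s4; s5-a>s5; s5-b>s7; s5-c>s5; s6-a>s6; s6-b>s1; s6-c>s6; s7-a>s7; s7-b>s8; s7-c>s7; s8-a>s8; s8-b>s9; s8-c>s8; s9-a>s9; s9-b>s5; s9-c>s9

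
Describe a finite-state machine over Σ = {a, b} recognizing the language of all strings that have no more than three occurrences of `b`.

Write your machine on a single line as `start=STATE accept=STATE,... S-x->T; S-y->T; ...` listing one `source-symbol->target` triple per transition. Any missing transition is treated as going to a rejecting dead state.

Only the number of `b`s matters, and only up to 4. Make a chain q0 → q1 → q2 → q3 → q4 advanced by each `b` (with q4 absorbing); every other symbol self-loops. The accepting set is {q0, q1, q2, q3}.
A 5-state machine:
        a   b  
>* q0   q0  q1 
 * q1   q1  q2 
 * q2   q2  q3 
 * q3   q3  q4 
   q4   q4  q4 
(> = start, * = accepting)

start=q0; accept=q0,q1,q2,q3; q0-a->q0; q0-b->q1; q1-a->q1; q1-b->q2; q2-a->q2; q2-b->q3; q3-a->q3; q3-b->q4; q4-a->q4; q4-b->q4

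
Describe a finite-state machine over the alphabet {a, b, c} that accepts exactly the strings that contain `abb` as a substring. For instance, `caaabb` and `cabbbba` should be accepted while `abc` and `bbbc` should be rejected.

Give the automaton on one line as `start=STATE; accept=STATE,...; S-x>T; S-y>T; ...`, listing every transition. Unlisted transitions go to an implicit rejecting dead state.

start=q0; accept=q3; q0-a>q1; q0-b>q0; q0-c>q0; q1-a>q1; q1-b>q2; q1-c>q0; q2-a>q1; q2-b>q3; q2-c>q0; q3-a>q3; q3-b>q3; q3-c>q3

States q0..q2 record the length of the longest prefix of `abb` that matches the current input suffix. Reaching q3 means `abb` has been seen, and we stay there forever. Accept from q3.
        a   b   c  
>  q0   q1  q0  q0 
   q1   q1  q2  q0 
   q2   q1  q3  q0 
 * q3   q3  q3  q3 
(> = start, * = accepting)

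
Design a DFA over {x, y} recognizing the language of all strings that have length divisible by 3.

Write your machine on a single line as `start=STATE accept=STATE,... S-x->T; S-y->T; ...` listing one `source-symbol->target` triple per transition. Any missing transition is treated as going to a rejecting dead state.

start=A; accept=A; A-x->B; A-y->B; B-x->C; B-y->C; C-x->A; C-y->A

Only the length mod 3 matters, so use a 3-cycle: from any state, every input symbol moves to the next state, wrapping C back to A. Mark A accepting.
3 states suffice.
       x  y 
>* A   B  B 
   B   C  C 
   C   A  A 
(> = start, * = accepting)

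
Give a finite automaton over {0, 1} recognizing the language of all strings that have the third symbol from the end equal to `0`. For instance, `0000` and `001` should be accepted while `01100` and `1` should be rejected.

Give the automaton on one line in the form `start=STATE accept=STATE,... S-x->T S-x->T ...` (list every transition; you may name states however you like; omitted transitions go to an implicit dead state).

start=A accept=H,I,J,K A-0->B A-1->C B-0->D B-1->E C-0->F C-1->G D-0->H D-1->I E-0->J E-1->K F-0->L F-1->M G-0->N G-1->O H-0->H H-1->I I-0->J I-1->K J-0->L J-1->M K-0->N K-1->O L-0->H L-1->I M-0->J M-1->K N-0->L N-1->M O-0->N O-1->O

A DFA must remember the last 3 symbols (since which symbol is third-to-last isn't known until the input ends). Use one state per possible window of the last ≤3 symbols; accept from those whose window starts with `0`.
       0  1 
>  A   B  C 
   B   D  E 
   C   F  G 
   D   H  I 
   E   J  K 
   F   L  M 
   G   N  O 
 * H   H  I 
 * I   J  K 
 * J   L  M 
 * K   N  O 
   L   H  I 
   M   J  K 
   N   L  M 
   O   N  O 
(> = start, * = accepting)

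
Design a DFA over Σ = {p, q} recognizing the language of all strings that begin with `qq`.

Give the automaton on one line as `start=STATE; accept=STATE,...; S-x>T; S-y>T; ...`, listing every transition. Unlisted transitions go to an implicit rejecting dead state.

Walk along `qq` while the input agrees: from S0 take `q` to S1, and so on. Any deviation drops to the rejecting sink S3. Once S2 is reached the prefix is confirmed and every continuation is accepted.
With 4 states:
        p   q  
>  S0   S3  S1 
   S1   S3  S2 
 * S2   S2  S2 
   S3   S3  S3 
(> = start, * = accepting)

start=S0; accept=S2; S0-p>S3; S0-q>S1; S1-p>S3; S1-q>S2; S2-p>S2; S2-q>S2; S3-p>S3; S3-q>S3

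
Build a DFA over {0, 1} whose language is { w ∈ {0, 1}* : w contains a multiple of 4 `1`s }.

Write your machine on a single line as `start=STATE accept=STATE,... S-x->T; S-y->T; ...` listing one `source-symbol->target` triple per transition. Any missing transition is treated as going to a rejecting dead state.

The only thing that matters is how many `1`s have appeared, reduced mod 4. Use one state per residue: q0 for 0, …, q3 for 3. Reading `1` moves to the next residue; anything else stays put. q0 is accepting.
With 4 states:
        0   1  
>* q0   q0  q1 
   q1   q1  q2 
   q2   q2  q3 
   q3   q3  q0 
(> = start, * = accepting)

start=q0; accept=q0; q0-0->q0; q0-1->q1; q1-0->q1; q1-1->q2; q2-0->q2; q2-1->q3; q3-0->q3; q3-1->q0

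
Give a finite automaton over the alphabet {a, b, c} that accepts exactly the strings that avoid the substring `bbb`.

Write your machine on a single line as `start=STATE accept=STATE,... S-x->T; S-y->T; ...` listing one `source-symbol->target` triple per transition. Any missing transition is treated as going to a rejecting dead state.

start=q0; accept=q0,q1,q2; q0-a->q0; q0-b->q1; q0-c->q0; q1-a->q0; q1-b->q2; q1-c->q0; q2-a->q0; q2-b->q3; q2-c->q0; q3-a->q3; q3-b->q3; q3-c->q3

This is the complement of 'contains `bbb`'. Use the same substring-matching states — q0 through q3 holding how much of `bbb` has just been matched — but flip the accepting set: everything except the trap q3 accepts.
A 4-state machine:
        a   b   c  
>* q0   q0  q1  q0 
 * q1   q0  q2  q0 
 * q2   q0  q3  q0 
   q3   q3  q3  q3 
(> = start, * = accepting)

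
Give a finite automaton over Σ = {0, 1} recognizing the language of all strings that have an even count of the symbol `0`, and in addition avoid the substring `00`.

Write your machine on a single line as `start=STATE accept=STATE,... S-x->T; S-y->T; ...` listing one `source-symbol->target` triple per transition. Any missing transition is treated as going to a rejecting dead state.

start=q0; accept=q0,q4; q0-0->q1; q0-1->q0; q1-0->q2; q1-1->q3; q2-0->q2; q2-1->q2; q3-0->q4; q3-1->q3; q4-0->q2; q4-1->q0

Run two small machines in parallel and take their product. The first has 2 states tracking the count of `0`s modulo 2; the second has 3 states tracking partial matches of the forbidden pattern `00`. A product state is a pair (one from each), accepting exactly when both do. Minimizing collapses redundant product states.
5 states suffice.
        0   1  
>* q0   q1  q0 
   q1   q2  q3 
   q2   q2  q2 
   q3   q4  q3 
 * q4   q2  q0 
(> = start, * = accepting)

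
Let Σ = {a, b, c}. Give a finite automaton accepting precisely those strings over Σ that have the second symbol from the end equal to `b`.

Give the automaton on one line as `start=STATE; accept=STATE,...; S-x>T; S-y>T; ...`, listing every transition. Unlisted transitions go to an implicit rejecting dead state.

start=S0; accept=S7,S8,S9; S0-a>S1; S0-b>S2; S0-c>S3; S1-a>S4; S1-b>S5; S1-c>S6; S2-a>S7; S2-b>S8; S2-c>S9; S3-a>S10; S3-b>S11; S3-c>S12; S4-a>S4; S4-b>S5; S4-c>S6; S5-a>S7; S5-b>S8; S5-c>S9; S6-a>S10; S6-b>S11; S6-c>S12; S7-a>S4; S7-b>S5; S7-c>S6; S8-a>S7; S8-b>S8; S8-c>S9; S9-a>S10; S9-b>S11; S9-c>S12; S10-a>S4; S10-b>S5; S10-c>S6; S11-a>S7; S11-b>S8; S11-c>S9; S12-a>S10; S12-b>S11; S12-c>S12

A DFA must remember the last 2 symbols (since which symbol is second-to-last isn't known until the input ends). Use one state per possible window of the last ≤2 symbols; accept from those whose window starts with `b`.
With 13 states:
          a    b    c  
>  S0     S1   S2   S3 
   S1     S4   S5   S6 
   S2     S7   S8   S9 
   S3    S10  S11  S12 
   S4     S4   S5   S6 
   S5     S7   S8   S9 
   S6    S10  S11  S12 
 * S7     S4   S5   S6 
 * S8     S7   S8   S9 
 * S9    S10  S11  S12 
   S10    S4   S5   S6 
   S11    S7   S8   S9 
   S12   S10  S11  S12 
(> = start, * = accepting)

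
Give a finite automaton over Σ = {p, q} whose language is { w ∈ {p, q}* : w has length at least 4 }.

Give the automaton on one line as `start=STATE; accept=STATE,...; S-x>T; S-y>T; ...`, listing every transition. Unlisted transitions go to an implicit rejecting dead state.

start=S0; accept=S4,S5; S0-p>S1; S0-q>S1; S1-p>S2; S1-q>S2; S2-p>S3; S2-q>S3; S3-p>S4; S3-q>S4; S4-p>S5; S4-q>S5; S5-p>S5; S5-q>S5

Count input length up to 5: every symbol moves from S0 toward S5, which means 'more than 4' and absorbs. Accept from {S4, S5}.
With 6 states:
        p   q  
>  S0   S1  S1 
   S1   S2  S2 
   S2   S3  S3 
   S3   S4  S4 
 * S4   S5  S5 
 * S5   S5  S5 
(> = start, * = accepting)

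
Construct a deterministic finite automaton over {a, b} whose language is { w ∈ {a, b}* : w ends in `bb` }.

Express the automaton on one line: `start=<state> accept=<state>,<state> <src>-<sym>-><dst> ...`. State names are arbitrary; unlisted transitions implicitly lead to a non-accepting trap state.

start=S0 accept=S2 S0-a->S0 S0-b->S1 S1-a->S0 S1-b->S2 S2-a->S0 S2-b->S2

Let each state record the length of the longest suffix of the input read so far that is also a prefix of `bb`. S1 means the last symbol is `b`; S2 means the last 2 symbols are `bb`. Accept only at S2, where the string currently ends in `bb`.
        a   b  
>  S0   S0  S1 
   S1   S0  S2 
 * S2   S0  S2 
(> = start, * = accepting)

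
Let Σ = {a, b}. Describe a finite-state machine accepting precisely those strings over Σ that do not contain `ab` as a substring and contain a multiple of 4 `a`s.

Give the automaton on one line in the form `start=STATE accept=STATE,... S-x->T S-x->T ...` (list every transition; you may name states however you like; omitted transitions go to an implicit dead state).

start=s0 accept=s0,s6 s0-a->s1 s0-b->s0 s1-a->s2 s1-b->s3 s2-a->s4 s2-b->s5 s3-a->s5 s3-b->s3 s4-a->s6 s4-b->s7 s5-a->s7 s5-b->s5 s6-a->s1 s6-b->s8 s7-a->s8 s7-b->s7 s8-a->s3 s8-b->s8

Build one automaton per condition and run them in lockstep. The first has 3 states tracking partial matches of the forbidden pattern `ab`; the second has 4 states tracking the count of `a`s modulo 4. A product state is a pair (one from each), accepting exactly when both do.
A 9-state machine:
        a   b  
>* s0   s1  s0 
   s1   s2  s3 
   s2   s4  s5 
   s3   s5  s3 
   s4   s6  s7 
   s5   s7  s5 
 * s6   s1  s8 
   s7   s8  s7 
   s8   s3  s8 
(> = start, * = accepting)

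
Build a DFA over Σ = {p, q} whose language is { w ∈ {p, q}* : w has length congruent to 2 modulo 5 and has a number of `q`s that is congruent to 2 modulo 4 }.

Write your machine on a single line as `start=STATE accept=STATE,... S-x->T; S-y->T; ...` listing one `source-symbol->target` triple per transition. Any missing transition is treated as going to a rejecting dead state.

Run two small machines in parallel and take their product. The first has 5 states tracking the input length modulo 5; the second has 4 states tracking the count of `q`s modulo 4. A product state is a pair (one from each), accepting exactly when both do.
A 20-state machine:
       p  q 
>  A   B  C 
   B   D  E 
   C   E  F 
   D   G  H 
   E   H  I 
 * F   I  J 
   G   K  L 
   H   L  M 
   I   M  N 
   J   N  K 
   K   A  O 
   L   O  P 
   M   P  Q 
   N   Q  A 
   O   C  R 
   P   R  S 
   Q   S  B 
   R   F  T 
   S   T  D 
   T   J  G 
(> = start, * = accepting)

start=A; accept=F; A-p->B; A-q->C; B-p->D; B-q->E; C-p->E; C-q->F; D-p->G; D-q->H; E-p->H; E-q->I; F-p->I; F-q->J; G-p->K; G-q->L; H-p->L; H-q->M; I-p->M; I-q->N; J-p->N; J-q->K; K-p->A; K-q->O; L-p->O; L-q->P; M-p->P; M-q->Q; N-p->Q; N-q->A; O-p->C; O-q->R; P-p->R; P-q->S; Q-p->S; Q-q->B; R-p->F; R-q->T; S-p->T; S-q->D; T-p->J; T-q->G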